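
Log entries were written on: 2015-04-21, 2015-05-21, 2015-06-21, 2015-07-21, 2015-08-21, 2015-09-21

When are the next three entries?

Each date is the 21st; the gaps (30, 31, 30, 31, 31) track the month lengths.
The rule is the 21st of each month.
October 2015: 2015-10-21.
November 2015: 2015-11-21.
December 2015: 2015-12-21.

2015-10-21, 2015-11-21, 2015-12-21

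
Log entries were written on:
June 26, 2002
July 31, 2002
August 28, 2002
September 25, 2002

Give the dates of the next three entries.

Every date is a Wednesday; gaps 35, 28, 28 days.
Each is the last Wednesday of its month (at least one falls on the 29th or later, ruling out '4th Wednesday').
October 2002 ends with Wednesday October 30, 2002.
November 2002 ends with Wednesday November 27, 2002.
Last Wednesday of December 2002: December 25, 2002.

October 30, 2002; November 27, 2002; December 25, 2002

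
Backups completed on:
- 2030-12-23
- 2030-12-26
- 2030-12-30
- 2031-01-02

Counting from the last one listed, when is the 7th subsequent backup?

2031-01-27

The gap pattern 3, 4, 3 repeats every 2 events.
These are the Mondays and Thursdays of each week.
Next Monday: 2031-01-06.
Next Thursday: 2031-01-09.
The following Monday is 2031-01-13.
The following Thursday is 2031-01-16.
Next Monday: 2031-01-20.
The following Thursday is 2031-01-23.
The following Monday is 2031-01-27.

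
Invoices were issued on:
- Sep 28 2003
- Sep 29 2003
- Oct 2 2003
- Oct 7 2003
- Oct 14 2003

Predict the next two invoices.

Gaps: 1, 3, 5, 7 days — each gap is 2 larger than the previous one.
Next gap: 9 days. Oct 14 2003 + 9 days = Oct 23 2003.
Next gap: 11 days. Oct 23 2003 + 11 days = Nov 3 2003.

Oct 23 2003, Nov 3 2003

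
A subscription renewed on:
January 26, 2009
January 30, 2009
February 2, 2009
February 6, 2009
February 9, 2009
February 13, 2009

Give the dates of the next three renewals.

February 16, 2009; February 20, 2009; February 23, 2009

Gaps: 4, 3, 4, 3, 4 days — not constant, but cyclic with period 2.
The events fall on every Monday and Friday.
The following Monday is February 16, 2009.
The following Friday is February 20, 2009.
The following Monday is February 23, 2009.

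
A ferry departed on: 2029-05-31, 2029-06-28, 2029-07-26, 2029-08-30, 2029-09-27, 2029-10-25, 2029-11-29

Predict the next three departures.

2029-12-27, 2030-01-31, 2030-02-28

All Thursdays; the gaps (28, 28, 35, 28, 28, 35) vary with month length.
This is the last Thursday of each month.
Last Thursday of December 2029: 2029-12-27.
Last Thursday of January 2030: 2030-01-31.
February 2030 ends with Thursday 2030-02-28.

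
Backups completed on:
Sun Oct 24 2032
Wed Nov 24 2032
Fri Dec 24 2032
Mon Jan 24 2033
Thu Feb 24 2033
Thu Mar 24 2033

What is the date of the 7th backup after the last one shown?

Each date is the 24th; the gaps (31, 30, 31, 31, 28) track the month lengths.
The rule is the 24th of each month.
Next: April 2033 → Sun Apr 24 2033.
Next: May 2033 → Tue May 24 2033.
Next: June 2033 → Fri Jun 24 2033.
July 2033: Sun Jul 24 2033.
August 2033: Wed Aug 24 2033.
September 2033: Sat Sep 24 2033.
Next: October 2033 → Mon Oct 24 2033.

Mon Oct 24 2033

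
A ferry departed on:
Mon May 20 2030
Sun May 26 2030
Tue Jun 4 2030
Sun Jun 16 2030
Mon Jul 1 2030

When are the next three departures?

Intervals are 6, 9, 12, 15 days — an arithmetic progression with common difference 3.
Next gap: 18 days. Mon Jul 1 2030 + 18 days = Fri Jul 19 2030.
Next gap: 21 days. Fri Jul 19 2030 + 21 days = Fri Aug 9 2030.
Next gap: 24 days. Fri Aug 9 2030 + 24 days = Mon Sep 2 2030.

Fri Jul 19 2030, Fri Aug 9 2030, Mon Sep 2 2030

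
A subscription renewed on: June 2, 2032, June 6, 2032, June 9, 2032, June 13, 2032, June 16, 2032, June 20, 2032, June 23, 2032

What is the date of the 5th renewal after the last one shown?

Every event lands on a Wednesday or Sunday (gaps cycle 4, 3, 4, 3, 4, 3).
So the schedule is: every Wednesday and Sunday.
The following Sunday is June 27, 2032.
Next Wednesday: June 30, 2032.
Next Sunday: July 4, 2032.
The following Wednesday is July 7, 2032.
The following Sunday is July 11, 2032.

July 11, 2032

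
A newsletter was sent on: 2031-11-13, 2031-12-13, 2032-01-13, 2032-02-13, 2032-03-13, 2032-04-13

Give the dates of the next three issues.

2032-05-13, 2032-06-13, 2032-07-13

Gaps: 30, 31, 31, 29, 31 days — not constant. Every event is on the 13th of the month.
Pattern: the 13th of each month.
May 2032: 2032-05-13.
June 2032: 2032-06-13.
Next: July 2032 → 2032-07-13.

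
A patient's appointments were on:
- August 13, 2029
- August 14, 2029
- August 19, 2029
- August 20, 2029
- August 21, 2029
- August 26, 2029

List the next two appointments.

August 27, 2029; August 28, 2029

Every event lands on a Monday or Tuesday or Sunday (gaps cycle 1, 5, 1, 1, 5).
So the schedule is: every Monday, Tuesday and Sunday.
The following Monday is August 27, 2029.
Next Tuesday: August 28, 2029.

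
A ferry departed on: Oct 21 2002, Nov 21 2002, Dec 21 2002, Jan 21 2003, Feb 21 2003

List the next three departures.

Mar 21 2003, Apr 21 2003, May 21 2003

The day-of-month is always 21 (31, 30, 31, 31 days between events).
So this recurs on the 21st of each month.
Next: March 2003 → Mar 21 2003.
April 2003: Apr 21 2003.
Next: May 2003 → May 21 2003.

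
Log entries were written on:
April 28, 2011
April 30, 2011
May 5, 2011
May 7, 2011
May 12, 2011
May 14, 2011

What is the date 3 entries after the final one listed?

May 26, 2011

Every event lands on a Thursday or Saturday (gaps cycle 2, 5, 2, 5, 2).
So the schedule is: every Thursday and Saturday.
The following Thursday is May 19, 2011.
Next Saturday: May 21, 2011.
Next Thursday: May 26, 2011.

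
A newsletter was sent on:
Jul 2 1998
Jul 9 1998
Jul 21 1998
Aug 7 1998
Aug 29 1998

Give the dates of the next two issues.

The spacing grows by 5 each time: 7, 12, 17, 22 days.
Next gap: 27 days. Aug 29 1998 + 27 days = Sep 25 1998.
Next gap: 32 days. Sep 25 1998 + 32 days = Oct 27 1998.

Sep 25 1998, Oct 27 1998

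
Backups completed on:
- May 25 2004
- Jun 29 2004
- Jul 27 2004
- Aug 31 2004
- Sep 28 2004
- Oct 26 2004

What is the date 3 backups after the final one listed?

Jan 25 2005

Every date is a Tuesday; gaps 35, 28, 35, 28, 28 days.
Each is the last Tuesday of its month (at least one falls on the 29th or later, ruling out '4th Tuesday').
Last Tuesday of November 2004: Nov 30 2004.
Last Tuesday of December 2004: Dec 28 2004.
January 2005 ends with Tuesday Jan 25 2005.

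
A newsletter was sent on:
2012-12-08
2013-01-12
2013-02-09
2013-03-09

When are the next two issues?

2013-04-13, 2013-05-11

These are Saturdays at 28- or 35-day spacing (35, 28, 28).
The pattern: 2nd Saturday of the month.
April 2013 — 2nd Saturday is 2013-04-13.
2nd Saturday of May 2013: 2013-05-11.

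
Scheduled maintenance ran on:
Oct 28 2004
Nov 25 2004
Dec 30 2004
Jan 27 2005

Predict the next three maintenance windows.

These are Thursdays with 28, 35, 28-day gaps.
Each is the final Thursday of its month — Dec 30 2004 is past the 28th, so '4th Thursday' doesn't fit.
Last Thursday of February 2005: Feb 24 2005.
March 2005 ends with Thursday Mar 31 2005.
Last Thursday of April 2005: Apr 28 2005.

Feb 24 2005, Mar 31 2005, Apr 28 2005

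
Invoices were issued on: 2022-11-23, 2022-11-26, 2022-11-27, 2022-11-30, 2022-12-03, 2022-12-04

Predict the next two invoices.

2022-12-07, 2022-12-10

Gaps: 3, 1, 3, 3, 1 days — not constant, but cyclic with period 3.
The events fall on every Wednesday, Saturday and Sunday.
Next Wednesday: 2022-12-07.
The following Saturday is 2022-12-10.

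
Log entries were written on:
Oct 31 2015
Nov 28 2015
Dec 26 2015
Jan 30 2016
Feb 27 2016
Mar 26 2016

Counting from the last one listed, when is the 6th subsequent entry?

Sep 24 2016

Every date is a Saturday; gaps 28, 28, 35, 28, 28 days.
Each is the last Saturday of its month (at least one falls on the 29th or later, ruling out '4th Saturday').
Last Saturday of April 2016: Apr 30 2016.
Last Saturday of May 2016: May 28 2016.
Last Saturday of June 2016: Jun 25 2016.
Last Saturday of July 2016: Jul 30 2016.
August 2016 ends with Saturday Aug 27 2016.
September 2016 ends with Saturday Sep 24 2016.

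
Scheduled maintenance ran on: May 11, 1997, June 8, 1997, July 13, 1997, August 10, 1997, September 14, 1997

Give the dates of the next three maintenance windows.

All dates are Sundays, 28, 35, 28, 35 days apart.
Specifically, the 2nd Sunday of each month.
2nd Sunday of October 1997: October 12, 1997.
November 1997 — 2nd Sunday is November 9, 1997.
2nd Sunday of December 1997: December 14, 1997.

October 12, 1997; November 9, 1997; December 14, 1997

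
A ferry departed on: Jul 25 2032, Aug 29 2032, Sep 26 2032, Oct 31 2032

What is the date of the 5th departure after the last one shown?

These are Sundays with 35, 28, 35-day gaps.
Each is the final Sunday of its month — Aug 29 2032 is past the 28th, so '4th Sunday' doesn't fit.
Last Sunday of November 2032: Nov 28 2032.
Last Sunday of December 2032: Dec 26 2032.
January 2033 ends with Sunday Jan 30 2033.
Last Sunday of February 2033: Feb 27 2033.
Last Sunday of March 2033: Mar 27 2033.

Mar 27 2033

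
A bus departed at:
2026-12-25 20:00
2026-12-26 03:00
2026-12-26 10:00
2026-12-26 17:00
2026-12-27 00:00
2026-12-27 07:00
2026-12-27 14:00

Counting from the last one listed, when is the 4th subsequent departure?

The interval is a steady 7 hours (7, 7, 7, 7, 7, 7).
2026-12-27 14:00 + 7 h = 2026-12-27 21:00.
2026-12-27 21:00 + 7 h = 2026-12-28 04:00.
2026-12-28 04:00 + 7 h = 2026-12-28 11:00.
2026-12-28 11:00 + 7 h = 2026-12-28 18:00.

2026-12-28 18:00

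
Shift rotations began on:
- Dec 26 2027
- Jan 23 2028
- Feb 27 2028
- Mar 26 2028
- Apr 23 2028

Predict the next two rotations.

May 28 2028, Jun 25 2028

These are Sundays at 28- or 35-day spacing (28, 35, 28, 28).
The pattern: 4th Sunday of the month.
May 2028 — 4th Sunday is May 28 2028.
June 2028 — 4th Sunday is Jun 25 2028.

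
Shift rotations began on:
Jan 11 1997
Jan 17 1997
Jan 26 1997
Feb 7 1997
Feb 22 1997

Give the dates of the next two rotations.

Mar 12 1997, Apr 2 1997

Intervals are 6, 9, 12, 15 days — an arithmetic progression with common difference 3.
Next gap: 18 days. Feb 22 1997 + 18 days = Mar 12 1997.
Next gap: 21 days. Mar 12 1997 + 21 days = Apr 2 1997.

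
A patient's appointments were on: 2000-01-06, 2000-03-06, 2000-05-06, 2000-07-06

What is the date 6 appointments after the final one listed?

2001-07-06

The day-of-month is always 6 (60, 61, 61 days between events).
So this recurs on the 6th of every 2 months.
September 2000: 2000-09-06.
November 2000: 2000-11-06.
Next: January 2001 → 2001-01-06.
March 2001: 2001-03-06.
Next: May 2001 → 2001-05-06.
Next: July 2001 → 2001-07-06.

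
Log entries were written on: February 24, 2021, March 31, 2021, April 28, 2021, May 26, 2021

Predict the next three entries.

June 30, 2021; July 28, 2021; August 25, 2021

All Wednesdays; the gaps (35, 28, 28) vary with month length.
This is the last Wednesday of each month.
Last Wednesday of June 2021: June 30, 2021.
Last Wednesday of July 2021: July 28, 2021.
August 2021 ends with Wednesday August 25, 2021.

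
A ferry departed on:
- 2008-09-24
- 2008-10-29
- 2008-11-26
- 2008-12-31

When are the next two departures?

2009-01-28, 2009-02-25

Every date is a Wednesday; gaps 35, 28, 35 days.
Each is the last Wednesday of its month (at least one falls on the 29th or later, ruling out '4th Wednesday').
January 2009 ends with Wednesday 2009-01-28.
February 2009 ends with Wednesday 2009-02-25.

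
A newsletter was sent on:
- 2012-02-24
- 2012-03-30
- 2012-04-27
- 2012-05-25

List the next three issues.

These are Fridays with 35, 28, 28-day gaps.
Each is the final Friday of its month — 2012-03-30 is past the 28th, so '4th Friday' doesn't fit.
June 2012 ends with Friday 2012-06-29.
Last Friday of July 2012: 2012-07-27.
August 2012 ends with Friday 2012-08-31.

2012-06-29, 2012-07-27, 2012-08-31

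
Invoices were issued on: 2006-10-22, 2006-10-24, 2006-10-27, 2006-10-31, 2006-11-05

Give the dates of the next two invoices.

The spacing grows by 1 each time: 2, 3, 4, 5 days.
Next gap: 6 days. 2006-11-05 + 6 days = 2006-11-11.
Next gap: 7 days. 2006-11-11 + 7 days = 2006-11-18.

2006-11-11, 2006-11-18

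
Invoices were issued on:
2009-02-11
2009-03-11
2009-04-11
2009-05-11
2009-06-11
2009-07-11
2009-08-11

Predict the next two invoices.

2009-09-11, 2009-10-11

The day-of-month is always 11 (28, 31, 30, 31, 30, 31 days between events).
So this recurs on the 11th of each month.
September 2009: 2009-09-11.
Next: October 2009 → 2009-10-11.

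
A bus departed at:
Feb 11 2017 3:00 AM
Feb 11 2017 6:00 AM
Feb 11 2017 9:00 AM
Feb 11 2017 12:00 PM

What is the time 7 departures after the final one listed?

Spacing: 3, 3, 3 h — constant 3 h.
Feb 11 2017 12:00 PM + 3 h = Feb 11 2017 3:00 PM.
Feb 11 2017 3:00 PM + 3 h = Feb 11 2017 6:00 PM.
Feb 11 2017 6:00 PM + 3 h = Feb 11 2017 9:00 PM.
Feb 11 2017 9:00 PM + 3 h = Feb 12 2017 12:00 AM.
Feb 12 2017 12:00 AM + 3 h = Feb 12 2017 3:00 AM.
Feb 12 2017 3:00 AM + 3 h = Feb 12 2017 6:00 AM.
Feb 12 2017 6:00 AM + 3 h = Feb 12 2017 9:00 AM.

Feb 12 2017 9:00 AM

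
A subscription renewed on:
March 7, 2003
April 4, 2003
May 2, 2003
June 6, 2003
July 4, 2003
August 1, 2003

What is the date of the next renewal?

September 5, 2003

Gaps: 28, 28, 35, 28, 28 days — a mix of 28 and 35. Every date is a Friday.
Each is the 1st Friday of its month.
September 2003 — 1st Friday is September 5, 2003.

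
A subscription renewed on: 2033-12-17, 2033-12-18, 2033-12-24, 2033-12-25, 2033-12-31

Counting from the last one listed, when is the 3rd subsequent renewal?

Every event lands on a Saturday or Sunday (gaps cycle 1, 6, 1, 6).
So the schedule is: every Saturday and Sunday.
The following Sunday is 2034-01-01.
The following Saturday is 2034-01-07.
Next Sunday: 2034-01-08.

2034-01-08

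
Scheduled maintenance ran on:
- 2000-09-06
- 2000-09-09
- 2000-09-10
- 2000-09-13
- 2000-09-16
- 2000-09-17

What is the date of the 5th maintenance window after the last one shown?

2000-09-30

Gaps: 3, 1, 3, 3, 1 days — not constant, but cyclic with period 3.
The events fall on every Wednesday, Saturday and Sunday.
The following Wednesday is 2000-09-20.
The following Saturday is 2000-09-23.
The following Sunday is 2000-09-24.
Next Wednesday: 2000-09-27.
Next Saturday: 2000-09-30.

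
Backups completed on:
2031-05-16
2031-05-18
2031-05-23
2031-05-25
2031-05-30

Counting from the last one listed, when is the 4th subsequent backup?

2031-06-13

Every event lands on a Friday or Sunday (gaps cycle 2, 5, 2, 5).
So the schedule is: every Friday and Sunday.
Next Sunday: 2031-06-01.
The following Friday is 2031-06-06.
Next Sunday: 2031-06-08.
Next Friday: 2031-06-13.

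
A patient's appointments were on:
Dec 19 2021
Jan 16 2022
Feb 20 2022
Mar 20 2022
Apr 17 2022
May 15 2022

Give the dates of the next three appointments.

Jun 19 2022, Jul 17 2022, Aug 21 2022

Gaps: 28, 35, 28, 28, 28 days — a mix of 28 and 35. Every date is a Sunday.
Each is the 3rd Sunday of its month.
June 2022 — 3rd Sunday is Jun 19 2022.
July 2022 — 3rd Sunday is Jul 17 2022.
August 2022 — 3rd Sunday is Aug 21 2022.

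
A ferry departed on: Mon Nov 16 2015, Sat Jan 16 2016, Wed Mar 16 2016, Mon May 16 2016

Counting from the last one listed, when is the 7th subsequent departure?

Sun Jul 16 2017

Gaps: 61, 60, 61 days — not constant. Every event is on the 16th of the month.
Pattern: the 16th of every 2 months.
July 2016: Sat Jul 16 2016.
September 2016: Fri Sep 16 2016.
Next: November 2016 → Wed Nov 16 2016.
Next: January 2017 → Mon Jan 16 2017.
March 2017: Thu Mar 16 2017.
May 2017: Tue May 16 2017.
July 2017: Sun Jul 16 2017.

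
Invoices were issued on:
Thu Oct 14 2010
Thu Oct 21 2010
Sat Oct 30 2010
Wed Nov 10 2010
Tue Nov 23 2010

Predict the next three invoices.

Intervals are 7, 9, 11, 13 days — an arithmetic progression with common difference 2.
Next gap: 15 days. Tue Nov 23 2010 + 15 days = Wed Dec 8 2010.
Next gap: 17 days. Wed Dec 8 2010 + 17 days = Sat Dec 25 2010.
Next gap: 19 days. Sat Dec 25 2010 + 19 days = Thu Jan 13 2011.

Wed Dec 8 2010, Sat Dec 25 2010, Thu Jan 13 2011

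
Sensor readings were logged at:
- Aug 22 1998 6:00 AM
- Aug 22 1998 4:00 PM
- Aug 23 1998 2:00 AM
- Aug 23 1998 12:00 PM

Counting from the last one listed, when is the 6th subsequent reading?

Aug 26 1998 12:00 AM

The interval is a steady 10 hours (10, 10, 10).
Aug 23 1998 12:00 PM + 10 h = Aug 23 1998 10:00 PM.
Aug 23 1998 10:00 PM + 10 h = Aug 24 1998 8:00 AM.
Aug 24 1998 8:00 AM + 10 h = Aug 24 1998 6:00 PM.
Aug 24 1998 6:00 PM + 10 h = Aug 25 1998 4:00 AM.
Aug 25 1998 4:00 AM + 10 h = Aug 25 1998 2:00 PM.
Aug 25 1998 2:00 PM + 10 h = Aug 26 1998 12:00 AM.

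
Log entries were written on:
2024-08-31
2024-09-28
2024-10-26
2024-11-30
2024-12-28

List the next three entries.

All Saturdays; the gaps (28, 28, 35, 28) vary with month length.
This is the last Saturday of each month.
Last Saturday of January 2025: 2025-01-25.
Last Saturday of February 2025: 2025-02-22.
March 2025 ends with Saturday 2025-03-29.

2025-01-25, 2025-02-22, 2025-03-29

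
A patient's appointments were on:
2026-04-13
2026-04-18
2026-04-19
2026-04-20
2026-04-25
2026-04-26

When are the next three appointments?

Gaps: 5, 1, 1, 5, 1 days — not constant, but cyclic with period 3.
The events fall on every Monday, Saturday and Sunday.
The following Monday is 2026-04-27.
Next Saturday: 2026-05-02.
The following Sunday is 2026-05-03.

2026-04-27, 2026-05-02, 2026-05-03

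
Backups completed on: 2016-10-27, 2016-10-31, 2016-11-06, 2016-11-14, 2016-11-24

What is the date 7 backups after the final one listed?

The spacing grows by 2 each time: 4, 6, 8, 10 days.
Next gap: 12 days. 2016-11-24 + 12 days = 2016-12-06.
Next gap: 14 days. 2016-12-06 + 14 days = 2016-12-20.
Next gap: 16 days. 2016-12-20 + 16 days = 2017-01-05.
Next gap: 18 days. 2017-01-05 + 18 days = 2017-01-23.
Next gap: 20 days. 2017-01-23 + 20 days = 2017-02-12.
Next gap: 22 days. 2017-02-12 + 22 days = 2017-03-06.
Next gap: 24 days. 2017-03-06 + 24 days = 2017-03-30.

2017-03-30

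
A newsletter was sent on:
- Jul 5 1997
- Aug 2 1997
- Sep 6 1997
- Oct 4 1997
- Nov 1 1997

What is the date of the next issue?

Dec 6 1997

Gaps: 28, 35, 28, 28 days — a mix of 28 and 35. Every date is a Saturday.
Each is the 1st Saturday of its month.
1st Saturday of December 1997: Dec 6 1997.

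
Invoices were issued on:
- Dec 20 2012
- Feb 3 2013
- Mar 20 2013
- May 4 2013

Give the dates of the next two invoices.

The spacing is 45, 45, 45 days — always 45 days.
May 4 2013 + 45 days = Jun 18 2013.
Jun 18 2013 + 45 days = Aug 2 2013.

Jun 18 2013, Aug 2 2013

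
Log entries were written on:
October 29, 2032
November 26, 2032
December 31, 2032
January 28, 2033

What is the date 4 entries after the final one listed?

May 27, 2033

All Fridays; the gaps (28, 35, 28) vary with month length.
This is the last Friday of each month.
Last Friday of February 2033: February 25, 2033.
March 2033 ends with Friday March 25, 2033.
April 2033 ends with Friday April 29, 2033.
May 2033 ends with Friday May 27, 2033.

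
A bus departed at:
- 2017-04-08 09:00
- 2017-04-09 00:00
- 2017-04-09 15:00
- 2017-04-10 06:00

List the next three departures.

The interval is a steady 15 hours (15, 15, 15).
2017-04-10 06:00 + 15 h = 2017-04-10 21:00.
2017-04-10 21:00 + 15 h = 2017-04-11 12:00.
2017-04-11 12:00 + 15 h = 2017-04-12 03:00.

2017-04-10 21:00, 2017-04-11 12:00, 2017-04-12 03:00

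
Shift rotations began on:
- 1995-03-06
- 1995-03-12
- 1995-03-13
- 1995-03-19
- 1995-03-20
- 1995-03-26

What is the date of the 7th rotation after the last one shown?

1995-04-17

Gaps: 6, 1, 6, 1, 6 days — not constant, but cyclic with period 2.
The events fall on every Monday and Sunday.
The following Monday is 1995-03-27.
The following Sunday is 1995-04-02.
The following Monday is 1995-04-03.
The following Sunday is 1995-04-09.
Next Monday: 1995-04-10.
The following Sunday is 1995-04-16.
The following Monday is 1995-04-17.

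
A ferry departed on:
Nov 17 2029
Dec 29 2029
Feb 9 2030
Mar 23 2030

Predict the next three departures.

May 4 2030, Jun 15 2030, Jul 27 2030

The spacing is 42, 42, 42 days — always 42 days.
Mar 23 2030 + 42 days = May 4 2030.
May 4 2030 + 42 days = Jun 15 2030.
Jun 15 2030 + 42 days = Jul 27 2030.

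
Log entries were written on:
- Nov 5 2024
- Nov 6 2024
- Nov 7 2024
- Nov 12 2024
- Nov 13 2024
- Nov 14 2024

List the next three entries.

Every event lands on a Tuesday or Wednesday or Thursday (gaps cycle 1, 1, 5, 1, 1).
So the schedule is: every Tuesday, Wednesday and Thursday.
Next Tuesday: Nov 19 2024.
The following Wednesday is Nov 20 2024.
The following Thursday is Nov 21 2024.

Nov 19 2024, Nov 20 2024, Nov 21 2024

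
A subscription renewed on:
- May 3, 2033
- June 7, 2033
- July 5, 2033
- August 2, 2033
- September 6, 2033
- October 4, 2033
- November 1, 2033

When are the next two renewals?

December 6, 2033; January 3, 2034

All dates are Tuesdays, 35, 28, 28, 35, 28, 28 days apart.
Specifically, the 1st Tuesday of each month.
December 2033 — 1st Tuesday is December 6, 2033.
January 2034 — 1st Tuesday is January 3, 2034.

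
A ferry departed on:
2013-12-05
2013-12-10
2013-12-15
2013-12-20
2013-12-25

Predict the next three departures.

The spacing is 5, 5, 5, 5 days — always 5 days.
2013-12-25 + 5 days = 2013-12-30.
2013-12-30 + 5 days = 2014-01-04.
2014-01-04 + 5 days = 2014-01-09.

2013-12-30, 2014-01-04, 2014-01-09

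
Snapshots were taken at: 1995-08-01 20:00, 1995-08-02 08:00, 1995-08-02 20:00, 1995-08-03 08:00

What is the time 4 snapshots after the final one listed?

1995-08-05 08:00

The interval is a steady 12 hours (12, 12, 12).
1995-08-03 08:00 + 12 h = 1995-08-03 20:00.
1995-08-03 20:00 + 12 h = 1995-08-04 08:00.
1995-08-04 08:00 + 12 h = 1995-08-04 20:00.
1995-08-04 20:00 + 12 h = 1995-08-05 08:00.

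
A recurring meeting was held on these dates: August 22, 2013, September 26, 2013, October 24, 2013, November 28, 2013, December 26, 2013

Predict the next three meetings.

Gaps: 35, 28, 35, 28 days — a mix of 28 and 35. Every date is a Thursday.
Each is the 4th Thursday of its month.
January 2014 — 4th Thursday is January 23, 2014.
4th Thursday of February 2014: February 27, 2014.
4th Thursday of March 2014: March 27, 2014.

January 23, 2014; February 27, 2014; March 27, 2014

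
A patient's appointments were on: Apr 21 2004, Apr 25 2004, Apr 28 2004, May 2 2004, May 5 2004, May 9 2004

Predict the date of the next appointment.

May 12 2004

Every event lands on a Wednesday or Sunday (gaps cycle 4, 3, 4, 3, 4).
So the schedule is: every Wednesday and Sunday.
The following Wednesday is May 12 2004.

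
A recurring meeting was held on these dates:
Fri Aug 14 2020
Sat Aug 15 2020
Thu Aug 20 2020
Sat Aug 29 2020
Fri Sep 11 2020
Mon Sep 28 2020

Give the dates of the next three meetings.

Mon Oct 19 2020, Fri Nov 13 2020, Sat Dec 12 2020

Intervals are 1, 5, 9, 13, 17 days — an arithmetic progression with common difference 4.
Next gap: 21 days. Mon Sep 28 2020 + 21 days = Mon Oct 19 2020.
Next gap: 25 days. Mon Oct 19 2020 + 25 days = Fri Nov 13 2020.
Next gap: 29 days. Fri Nov 13 2020 + 29 days = Sat Dec 12 2020.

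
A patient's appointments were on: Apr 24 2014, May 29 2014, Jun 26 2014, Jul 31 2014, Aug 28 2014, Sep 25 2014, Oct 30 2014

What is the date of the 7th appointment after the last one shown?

All Thursdays; the gaps (35, 28, 35, 28, 28, 35) vary with month length.
This is the last Thursday of each month.
Last Thursday of November 2014: Nov 27 2014.
Last Thursday of December 2014: Dec 25 2014.
Last Thursday of January 2015: Jan 29 2015.
Last Thursday of February 2015: Feb 26 2015.
Last Thursday of March 2015: Mar 26 2015.
April 2015 ends with Thursday Apr 30 2015.
May 2015 ends with Thursday May 28 2015.

May 28 2015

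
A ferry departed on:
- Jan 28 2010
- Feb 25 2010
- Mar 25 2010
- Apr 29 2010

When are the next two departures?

May 27 2010, Jun 24 2010

All Thursdays; the gaps (28, 28, 35) vary with month length.
This is the last Thursday of each month.
Last Thursday of May 2010: May 27 2010.
Last Thursday of June 2010: Jun 24 2010.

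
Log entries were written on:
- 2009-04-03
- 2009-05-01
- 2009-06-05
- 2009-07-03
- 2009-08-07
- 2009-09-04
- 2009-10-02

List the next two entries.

Gaps: 28, 35, 28, 35, 28, 28 days — a mix of 28 and 35. Every date is a Friday.
Each is the 1st Friday of its month.
November 2009 — 1st Friday is 2009-11-06.
1st Friday of December 2009: 2009-12-04.

2009-11-06, 2009-12-04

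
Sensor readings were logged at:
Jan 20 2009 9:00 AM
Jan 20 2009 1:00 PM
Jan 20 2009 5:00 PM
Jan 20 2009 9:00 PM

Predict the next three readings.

Spacing: 4, 4, 4 h — constant 4 h.
Jan 20 2009 9:00 PM + 4 h = Jan 21 2009 1:00 AM.
Jan 21 2009 1:00 AM + 4 h = Jan 21 2009 5:00 AM.
Jan 21 2009 5:00 AM + 4 h = Jan 21 2009 9:00 AM.

Jan 21 2009 1:00 AM, Jan 21 2009 5:00 AM, Jan 21 2009 9:00 AM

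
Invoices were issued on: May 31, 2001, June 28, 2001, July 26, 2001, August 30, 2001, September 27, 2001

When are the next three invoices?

These are Thursdays with 28, 28, 35, 28-day gaps.
Each is the final Thursday of its month — May 31, 2001 is past the 28th, so '4th Thursday' doesn't fit.
Last Thursday of October 2001: October 25, 2001.
November 2001 ends with Thursday November 29, 2001.
December 2001 ends with Thursday December 27, 2001.

October 25, 2001; November 29, 2001; December 27, 2001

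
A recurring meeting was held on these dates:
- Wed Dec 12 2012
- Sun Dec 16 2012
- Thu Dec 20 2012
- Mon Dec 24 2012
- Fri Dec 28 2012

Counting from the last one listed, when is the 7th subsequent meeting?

The spacing is 4, 4, 4, 4 days — always 4 days.
Fri Dec 28 2012 + 4 days = Tue Jan 1 2013.
Tue Jan 1 2013 + 4 days = Sat Jan 5 2013.
Sat Jan 5 2013 + 4 days = Wed Jan 9 2013.
Wed Jan 9 2013 + 4 days = Sun Jan 13 2013.
Sun Jan 13 2013 + 4 days = Thu Jan 17 2013.
Thu Jan 17 2013 + 4 days = Mon Jan 21 2013.
Mon Jan 21 2013 + 4 days = Fri Jan 25 2013.

Fri Jan 25 2013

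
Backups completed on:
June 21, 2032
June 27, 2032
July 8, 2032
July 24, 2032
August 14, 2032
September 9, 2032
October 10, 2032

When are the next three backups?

Intervals are 6, 11, 16, 21, 26, 31 days — an arithmetic progression with common difference 5.
Next gap: 36 days. October 10, 2032 + 36 days = November 15, 2032.
Next gap: 41 days. November 15, 2032 + 41 days = December 26, 2032.
Next gap: 46 days. December 26, 2032 + 46 days = February 10, 2033.

November 15, 2032; December 26, 2032; February 10, 2033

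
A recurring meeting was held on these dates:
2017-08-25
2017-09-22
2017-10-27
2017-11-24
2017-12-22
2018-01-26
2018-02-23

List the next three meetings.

Gaps: 28, 35, 28, 28, 35, 28 days — a mix of 28 and 35. Every date is a Friday.
Each is the 4th Friday of its month.
4th Friday of March 2018: 2018-03-23.
4th Friday of April 2018: 2018-04-27.
4th Friday of May 2018: 2018-05-25.

2018-03-23, 2018-04-27, 2018-05-25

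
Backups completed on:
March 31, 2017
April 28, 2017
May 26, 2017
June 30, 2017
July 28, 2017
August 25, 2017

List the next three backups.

These are Fridays with 28, 28, 35, 28, 28-day gaps.
Each is the final Friday of its month — March 31, 2017 is past the 28th, so '4th Friday' doesn't fit.
Last Friday of September 2017: September 29, 2017.
October 2017 ends with Friday October 27, 2017.
November 2017 ends with Friday November 24, 2017.

September 29, 2017; October 27, 2017; November 24, 2017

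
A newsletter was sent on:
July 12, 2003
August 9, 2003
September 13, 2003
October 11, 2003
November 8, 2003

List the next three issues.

December 13, 2003; January 10, 2004; February 14, 2004

These are Saturdays at 28- or 35-day spacing (28, 35, 28, 28).
The pattern: 2nd Saturday of the month.
2nd Saturday of December 2003: December 13, 2003.
January 2004 — 2nd Saturday is January 10, 2004.
February 2004 — 2nd Saturday is February 14, 2004.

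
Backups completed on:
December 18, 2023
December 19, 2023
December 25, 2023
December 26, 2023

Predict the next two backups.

January 1, 2024; January 2, 2024

The gap pattern 1, 6, 1 repeats every 2 events.
These are the Mondays and Tuesdays of each week.
Next Monday: January 1, 2024.
The following Tuesday is January 2, 2024.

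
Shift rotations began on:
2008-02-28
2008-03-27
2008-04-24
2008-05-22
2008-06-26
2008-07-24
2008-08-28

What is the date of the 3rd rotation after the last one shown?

These are Thursdays at 28- or 35-day spacing (28, 28, 28, 35, 28, 35).
The pattern: 4th Thursday of the month.
September 2008 — 4th Thursday is 2008-09-25.
4th Thursday of October 2008: 2008-10-23.
November 2008 — 4th Thursday is 2008-11-27.

2008-11-27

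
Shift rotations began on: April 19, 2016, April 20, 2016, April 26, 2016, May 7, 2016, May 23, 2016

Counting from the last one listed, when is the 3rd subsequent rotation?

Intervals are 1, 6, 11, 16 days — an arithmetic progression with common difference 5.
Next gap: 21 days. May 23, 2016 + 21 days = June 13, 2016.
Next gap: 26 days. June 13, 2016 + 26 days = July 9, 2016.
Next gap: 31 days. July 9, 2016 + 31 days = August 9, 2016.

August 9, 2016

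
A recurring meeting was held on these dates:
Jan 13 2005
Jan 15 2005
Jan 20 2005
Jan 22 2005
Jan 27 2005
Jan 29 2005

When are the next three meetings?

The gap pattern 2, 5, 2, 5, 2 repeats every 2 events.
These are the Thursdays and Saturdays of each week.
The following Thursday is Feb 3 2005.
Next Saturday: Feb 5 2005.
Next Thursday: Feb 10 2005.

Feb 3 2005, Feb 5 2005, Feb 10 2005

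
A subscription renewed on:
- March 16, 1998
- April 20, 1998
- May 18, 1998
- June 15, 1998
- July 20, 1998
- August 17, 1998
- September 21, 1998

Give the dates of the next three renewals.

All dates are Mondays, 35, 28, 28, 35, 28, 35 days apart.
Specifically, the 3rd Monday of each month.
October 1998 — 3rd Monday is October 19, 1998.
3rd Monday of November 1998: November 16, 1998.
December 1998 — 3rd Monday is December 21, 1998.

October 19, 1998; November 16, 1998; December 21, 1998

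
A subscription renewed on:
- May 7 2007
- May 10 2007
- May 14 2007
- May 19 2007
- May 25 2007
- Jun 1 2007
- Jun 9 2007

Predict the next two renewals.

Gaps: 3, 4, 5, 6, 7, 8 days — each gap is 1 larger than the previous one.
Next gap: 9 days. Jun 9 2007 + 9 days = Jun 18 2007.
Next gap: 10 days. Jun 18 2007 + 10 days = Jun 28 2007.

Jun 18 2007, Jun 28 2007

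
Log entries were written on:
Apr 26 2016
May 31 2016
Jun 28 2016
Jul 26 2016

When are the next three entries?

Aug 30 2016, Sep 27 2016, Oct 25 2016

These are Tuesdays with 35, 28, 28-day gaps.
Each is the final Tuesday of its month — May 31 2016 is past the 28th, so '4th Tuesday' doesn't fit.
August 2016 ends with Tuesday Aug 30 2016.
September 2016 ends with Tuesday Sep 27 2016.
October 2016 ends with Tuesday Oct 25 2016.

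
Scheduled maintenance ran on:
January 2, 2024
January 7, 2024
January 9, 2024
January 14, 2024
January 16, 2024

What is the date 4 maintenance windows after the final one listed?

The gap pattern 5, 2, 5, 2 repeats every 2 events.
These are the Tuesdays and Sundays of each week.
The following Sunday is January 21, 2024.
Next Tuesday: January 23, 2024.
Next Sunday: January 28, 2024.
The following Tuesday is January 30, 2024.

January 30, 2024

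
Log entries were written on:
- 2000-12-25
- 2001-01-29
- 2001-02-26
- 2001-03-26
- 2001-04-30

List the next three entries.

2001-05-28, 2001-06-25, 2001-07-30

Every date is a Monday; gaps 35, 28, 28, 35 days.
Each is the last Monday of its month (at least one falls on the 29th or later, ruling out '4th Monday').
Last Monday of May 2001: 2001-05-28.
June 2001 ends with Monday 2001-06-25.
July 2001 ends with Monday 2001-07-30.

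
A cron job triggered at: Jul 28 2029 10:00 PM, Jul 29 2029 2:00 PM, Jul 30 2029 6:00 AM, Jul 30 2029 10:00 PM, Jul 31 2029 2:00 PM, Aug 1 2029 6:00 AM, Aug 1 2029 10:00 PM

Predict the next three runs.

Spacing: 16, 16, 16, 16, 16, 16 h — constant 16 h.
Aug 1 2029 10:00 PM + 16 h = Aug 2 2029 2:00 PM.
Aug 2 2029 2:00 PM + 16 h = Aug 3 2029 6:00 AM.
Aug 3 2029 6:00 AM + 16 h = Aug 3 2029 10:00 PM.

Aug 2 2029 2:00 PM, Aug 3 2029 6:00 AM, Aug 3 2029 10:00 PM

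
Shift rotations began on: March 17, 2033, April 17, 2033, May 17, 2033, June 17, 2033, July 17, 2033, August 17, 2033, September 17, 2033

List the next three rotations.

The day-of-month is always 17 (31, 30, 31, 30, 31, 31 days between events).
So this recurs on the 17th of each month.
Next: October 2033 → October 17, 2033.
November 2033: November 17, 2033.
December 2033: December 17, 2033.

October 17, 2033; November 17, 2033; December 17, 2033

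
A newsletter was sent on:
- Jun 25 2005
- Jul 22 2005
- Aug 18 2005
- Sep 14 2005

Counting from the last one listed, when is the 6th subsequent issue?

The spacing is 27, 27, 27 days — always 27 days.
Sep 14 2005 + 27 days = Oct 11 2005.
Oct 11 2005 + 27 days = Nov 7 2005.
Nov 7 2005 + 27 days = Dec 4 2005.
Dec 4 2005 + 27 days = Dec 31 2005.
Dec 31 2005 + 27 days = Jan 27 2006.
Jan 27 2006 + 27 days = Feb 23 2006.

Feb 23 2006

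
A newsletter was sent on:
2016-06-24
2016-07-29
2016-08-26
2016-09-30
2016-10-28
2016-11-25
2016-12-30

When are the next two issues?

All Fridays; the gaps (35, 28, 35, 28, 28, 35) vary with month length.
This is the last Friday of each month.
Last Friday of January 2017: 2017-01-27.
February 2017 ends with Friday 2017-02-24.

2017-01-27, 2017-02-24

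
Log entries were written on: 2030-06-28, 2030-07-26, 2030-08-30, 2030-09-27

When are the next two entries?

2030-10-25, 2030-11-29

Every date is a Friday; gaps 28, 35, 28 days.
Each is the last Friday of its month (at least one falls on the 29th or later, ruling out '4th Friday').
October 2030 ends with Friday 2030-10-25.
November 2030 ends with Friday 2030-11-29.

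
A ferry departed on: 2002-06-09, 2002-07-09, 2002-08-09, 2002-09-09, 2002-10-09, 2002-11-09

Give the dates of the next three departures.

The day-of-month is always 9 (30, 31, 31, 30, 31 days between events).
So this recurs on the 9th of each month.
Next: December 2002 → 2002-12-09.
Next: January 2003 → 2003-01-09.
Next: February 2003 → 2003-02-09.

2002-12-09, 2003-01-09, 2003-02-09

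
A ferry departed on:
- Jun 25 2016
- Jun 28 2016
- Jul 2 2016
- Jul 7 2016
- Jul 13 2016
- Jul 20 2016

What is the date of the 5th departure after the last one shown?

Sep 8 2016

Intervals are 3, 4, 5, 6, 7 days — an arithmetic progression with common difference 1.
Next gap: 8 days. Jul 20 2016 + 8 days = Jul 28 2016.
Next gap: 9 days. Jul 28 2016 + 9 days = Aug 6 2016.
Next gap: 10 days. Aug 6 2016 + 10 days = Aug 16 2016.
Next gap: 11 days. Aug 16 2016 + 11 days = Aug 27 2016.
Next gap: 12 days. Aug 27 2016 + 12 days = Sep 8 2016.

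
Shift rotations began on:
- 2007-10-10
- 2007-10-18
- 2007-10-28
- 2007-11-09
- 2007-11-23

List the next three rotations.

2007-12-09, 2007-12-27, 2008-01-16

The spacing grows by 2 each time: 8, 10, 12, 14 days.
Next gap: 16 days. 2007-11-23 + 16 days = 2007-12-09.
Next gap: 18 days. 2007-12-09 + 18 days = 2007-12-27.
Next gap: 20 days. 2007-12-27 + 20 days = 2008-01-16.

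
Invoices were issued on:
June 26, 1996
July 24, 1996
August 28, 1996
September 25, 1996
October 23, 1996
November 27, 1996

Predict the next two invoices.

All dates are Wednesdays, 28, 35, 28, 28, 35 days apart.
Specifically, the 4th Wednesday of each month.
December 1996 — 4th Wednesday is December 25, 1996.
4th Wednesday of January 1997: January 22, 1997.

December 25, 1996; January 22, 1997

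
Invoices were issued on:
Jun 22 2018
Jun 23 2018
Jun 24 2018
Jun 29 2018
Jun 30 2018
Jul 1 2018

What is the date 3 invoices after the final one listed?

Jul 8 2018

The gap pattern 1, 1, 5, 1, 1 repeats every 3 events.
These are the Fridays, Saturdays and Sundays of each week.
Next Friday: Jul 6 2018.
The following Saturday is Jul 7 2018.
The following Sunday is Jul 8 2018.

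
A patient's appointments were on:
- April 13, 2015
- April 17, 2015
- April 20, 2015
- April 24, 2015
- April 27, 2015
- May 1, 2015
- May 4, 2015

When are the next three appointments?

The gap pattern 4, 3, 4, 3, 4, 3 repeats every 2 events.
These are the Mondays and Fridays of each week.
Next Friday: May 8, 2015.
Next Monday: May 11, 2015.
The following Friday is May 15, 2015.

May 8, 2015; May 11, 2015; May 15, 2015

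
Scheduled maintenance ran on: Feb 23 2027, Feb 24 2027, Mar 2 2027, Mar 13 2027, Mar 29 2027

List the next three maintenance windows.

Gaps: 1, 6, 11, 16 days — each gap is 5 larger than the previous one.
Next gap: 21 days. Mar 29 2027 + 21 days = Apr 19 2027.
Next gap: 26 days. Apr 19 2027 + 26 days = May 15 2027.
Next gap: 31 days. May 15 2027 + 31 days = Jun 15 2027.

Apr 19 2027, May 15 2027, Jun 15 2027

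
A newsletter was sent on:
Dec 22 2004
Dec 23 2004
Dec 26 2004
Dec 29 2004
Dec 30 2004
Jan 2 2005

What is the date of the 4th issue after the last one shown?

Jan 12 2005

Every event lands on a Wednesday or Thursday or Sunday (gaps cycle 1, 3, 3, 1, 3).
So the schedule is: every Wednesday, Thursday and Sunday.
Next Wednesday: Jan 5 2005.
Next Thursday: Jan 6 2005.
Next Sunday: Jan 9 2005.
Next Wednesday: Jan 12 2005.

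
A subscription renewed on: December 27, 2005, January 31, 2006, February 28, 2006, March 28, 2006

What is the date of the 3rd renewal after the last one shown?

All Tuesdays; the gaps (35, 28, 28) vary with month length.
This is the last Tuesday of each month.
April 2006 ends with Tuesday April 25, 2006.
May 2006 ends with Tuesday May 30, 2006.
June 2006 ends with Tuesday June 27, 2006.

June 27, 2006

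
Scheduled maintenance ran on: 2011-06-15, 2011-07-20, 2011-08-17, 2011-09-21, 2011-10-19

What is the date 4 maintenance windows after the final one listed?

All dates are Wednesdays, 35, 28, 35, 28 days apart.
Specifically, the 3rd Wednesday of each month.
November 2011 — 3rd Wednesday is 2011-11-16.
3rd Wednesday of December 2011: 2011-12-21.
January 2012 — 3rd Wednesday is 2012-01-18.
February 2012 — 3rd Wednesday is 2012-02-15.

2012-02-15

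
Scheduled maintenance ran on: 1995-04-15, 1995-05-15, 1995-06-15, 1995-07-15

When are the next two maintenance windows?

1995-08-15, 1995-09-15

Each date is the 15th; the gaps (30, 31, 30) track the month lengths.
The rule is the 15th of each month.
August 1995: 1995-08-15.
Next: September 1995 → 1995-09-15.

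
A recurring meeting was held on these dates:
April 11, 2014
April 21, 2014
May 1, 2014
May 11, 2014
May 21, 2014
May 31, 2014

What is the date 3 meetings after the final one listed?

June 30, 2014

The spacing is 10, 10, 10, 10, 10 days — always 10 days.
May 31, 2014 + 10 days = June 10, 2014.
June 10, 2014 + 10 days = June 20, 2014.
June 20, 2014 + 10 days = June 30, 2014.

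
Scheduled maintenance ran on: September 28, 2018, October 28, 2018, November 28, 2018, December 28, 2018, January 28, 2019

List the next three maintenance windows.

February 28, 2019; March 28, 2019; April 28, 2019

Each date is the 28th; the gaps (30, 31, 30, 31) track the month lengths.
The rule is the 28th of each month.
February 2019: February 28, 2019.
March 2019: March 28, 2019.
Next: April 2019 → April 28, 2019.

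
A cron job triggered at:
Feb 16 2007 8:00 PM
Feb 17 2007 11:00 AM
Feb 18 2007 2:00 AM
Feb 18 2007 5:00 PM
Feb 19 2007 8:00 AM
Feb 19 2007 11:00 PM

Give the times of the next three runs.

Gaps: 15, 15, 15, 15, 15 hours — each event is 15 hours after the previous one.
Feb 19 2007 11:00 PM + 15 h = Feb 20 2007 2:00 PM.
Feb 20 2007 2:00 PM + 15 h = Feb 21 2007 5:00 AM.
Feb 21 2007 5:00 AM + 15 h = Feb 21 2007 8:00 PM.

Feb 20 2007 2:00 PM, Feb 21 2007 5:00 AM, Feb 21 2007 8:00 PM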